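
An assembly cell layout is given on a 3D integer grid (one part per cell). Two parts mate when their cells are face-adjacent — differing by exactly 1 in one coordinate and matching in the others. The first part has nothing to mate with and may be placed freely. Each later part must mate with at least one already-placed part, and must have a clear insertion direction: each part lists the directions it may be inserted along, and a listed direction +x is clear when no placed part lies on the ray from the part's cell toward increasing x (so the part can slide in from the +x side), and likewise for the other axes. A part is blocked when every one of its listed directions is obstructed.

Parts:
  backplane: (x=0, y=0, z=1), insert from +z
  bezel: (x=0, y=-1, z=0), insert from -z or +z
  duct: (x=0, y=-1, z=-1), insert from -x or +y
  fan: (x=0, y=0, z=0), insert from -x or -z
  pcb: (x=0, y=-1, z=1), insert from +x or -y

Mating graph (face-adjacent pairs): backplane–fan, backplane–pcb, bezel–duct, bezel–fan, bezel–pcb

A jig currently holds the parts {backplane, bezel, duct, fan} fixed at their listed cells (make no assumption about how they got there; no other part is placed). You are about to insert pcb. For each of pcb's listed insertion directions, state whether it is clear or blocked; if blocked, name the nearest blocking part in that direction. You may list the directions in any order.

+x: ray from pcb(0, -1, 1) has no placed part ⇒ clear
-y: ray from pcb(0, -1, 1) has no placed part ⇒ clear

+x: clear; -y: clear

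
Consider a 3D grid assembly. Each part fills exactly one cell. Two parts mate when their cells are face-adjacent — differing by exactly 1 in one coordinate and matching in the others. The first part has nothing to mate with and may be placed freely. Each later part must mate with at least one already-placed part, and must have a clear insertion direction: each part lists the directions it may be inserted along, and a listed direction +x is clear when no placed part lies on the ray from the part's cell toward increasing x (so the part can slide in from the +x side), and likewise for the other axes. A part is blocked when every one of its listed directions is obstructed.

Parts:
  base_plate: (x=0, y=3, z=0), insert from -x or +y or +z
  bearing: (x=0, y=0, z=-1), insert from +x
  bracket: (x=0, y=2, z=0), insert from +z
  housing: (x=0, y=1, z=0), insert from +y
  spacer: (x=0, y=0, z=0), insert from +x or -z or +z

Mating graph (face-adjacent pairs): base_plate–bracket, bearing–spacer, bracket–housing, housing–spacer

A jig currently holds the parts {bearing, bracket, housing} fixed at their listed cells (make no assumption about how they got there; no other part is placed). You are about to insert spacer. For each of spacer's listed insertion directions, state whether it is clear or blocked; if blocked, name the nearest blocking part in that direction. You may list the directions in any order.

+x: clear; +z: clear; -z: blocked by bearing

+x: ray from spacer(0, 0, 0) has no placed part ⇒ clear
-z: nearest on ray is bearing@(0, 0, -1) ⇒ blocked
+z: ray from spacer(0, 0, 0) has no placed part ⇒ clear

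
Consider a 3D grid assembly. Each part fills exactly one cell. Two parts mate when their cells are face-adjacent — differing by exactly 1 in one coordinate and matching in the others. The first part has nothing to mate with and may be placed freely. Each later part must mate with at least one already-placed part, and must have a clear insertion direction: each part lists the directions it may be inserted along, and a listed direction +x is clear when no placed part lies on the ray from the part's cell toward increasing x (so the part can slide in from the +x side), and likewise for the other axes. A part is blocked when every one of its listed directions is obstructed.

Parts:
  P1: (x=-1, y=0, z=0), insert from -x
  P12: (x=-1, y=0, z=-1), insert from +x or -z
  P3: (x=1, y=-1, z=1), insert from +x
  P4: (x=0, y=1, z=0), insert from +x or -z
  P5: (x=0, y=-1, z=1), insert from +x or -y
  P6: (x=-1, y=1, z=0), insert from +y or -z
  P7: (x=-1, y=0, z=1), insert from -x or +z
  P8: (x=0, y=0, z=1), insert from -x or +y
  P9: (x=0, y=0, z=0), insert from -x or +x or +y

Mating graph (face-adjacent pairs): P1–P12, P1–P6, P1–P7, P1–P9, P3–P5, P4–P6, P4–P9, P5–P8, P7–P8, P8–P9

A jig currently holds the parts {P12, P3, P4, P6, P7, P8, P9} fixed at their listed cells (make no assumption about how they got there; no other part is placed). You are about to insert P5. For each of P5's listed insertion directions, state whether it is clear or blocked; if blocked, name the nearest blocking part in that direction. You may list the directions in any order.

+x: nearest on ray is P3@(1, -1, 1) ⇒ blocked
-y: ray from P5(0, -1, 1) has no placed part ⇒ clear

+x: blocked by P3; -y: clear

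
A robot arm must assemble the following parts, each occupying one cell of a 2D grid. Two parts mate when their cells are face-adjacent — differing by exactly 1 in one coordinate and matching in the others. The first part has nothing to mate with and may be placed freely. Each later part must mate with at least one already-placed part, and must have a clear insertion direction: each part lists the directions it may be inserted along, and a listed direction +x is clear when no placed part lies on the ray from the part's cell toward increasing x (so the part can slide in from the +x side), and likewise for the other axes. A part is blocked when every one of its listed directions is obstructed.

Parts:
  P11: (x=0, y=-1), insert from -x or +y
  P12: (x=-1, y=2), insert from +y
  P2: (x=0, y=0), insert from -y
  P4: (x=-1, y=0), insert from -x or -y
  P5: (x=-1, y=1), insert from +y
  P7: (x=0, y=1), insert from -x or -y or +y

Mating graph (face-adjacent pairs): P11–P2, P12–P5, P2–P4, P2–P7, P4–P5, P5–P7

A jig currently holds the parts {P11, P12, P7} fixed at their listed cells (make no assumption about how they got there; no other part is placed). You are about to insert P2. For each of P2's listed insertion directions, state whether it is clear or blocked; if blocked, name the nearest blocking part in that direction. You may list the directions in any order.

-y: blocked by P11

-y: nearest on ray is P11@(0, -1) ⇒ blocked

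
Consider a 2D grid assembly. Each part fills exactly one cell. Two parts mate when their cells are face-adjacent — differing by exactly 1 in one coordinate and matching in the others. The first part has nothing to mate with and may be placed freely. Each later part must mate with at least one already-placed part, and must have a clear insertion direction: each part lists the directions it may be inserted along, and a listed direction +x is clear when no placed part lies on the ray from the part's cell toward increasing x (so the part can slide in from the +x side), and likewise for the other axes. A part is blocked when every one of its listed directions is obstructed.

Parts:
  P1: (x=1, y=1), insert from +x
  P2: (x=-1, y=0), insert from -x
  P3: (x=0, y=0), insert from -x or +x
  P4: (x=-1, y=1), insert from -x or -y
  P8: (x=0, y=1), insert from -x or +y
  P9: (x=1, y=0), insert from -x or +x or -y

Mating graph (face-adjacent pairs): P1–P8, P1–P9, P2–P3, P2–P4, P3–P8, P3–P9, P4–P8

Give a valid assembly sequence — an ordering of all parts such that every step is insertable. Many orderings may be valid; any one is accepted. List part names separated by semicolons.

P2; P4; P8; P1; P3; P9

1. P2@(-1, 0) [-x clear] — {P2}
2. P4@(-1, 1) [-x clear] — {P2, P4}
3. P8@(0, 1) [+y clear] — {P2, P4, P8}
4. P1@(1, 1) [+x clear] — {P1, P2, P4, P8}
5. P3@(0, 0) [+x clear] — {P1, P2, P3, P4, P8}
6. P9@(1, 0) [+x clear] — {P1, P2, P3, P4, P8, P9}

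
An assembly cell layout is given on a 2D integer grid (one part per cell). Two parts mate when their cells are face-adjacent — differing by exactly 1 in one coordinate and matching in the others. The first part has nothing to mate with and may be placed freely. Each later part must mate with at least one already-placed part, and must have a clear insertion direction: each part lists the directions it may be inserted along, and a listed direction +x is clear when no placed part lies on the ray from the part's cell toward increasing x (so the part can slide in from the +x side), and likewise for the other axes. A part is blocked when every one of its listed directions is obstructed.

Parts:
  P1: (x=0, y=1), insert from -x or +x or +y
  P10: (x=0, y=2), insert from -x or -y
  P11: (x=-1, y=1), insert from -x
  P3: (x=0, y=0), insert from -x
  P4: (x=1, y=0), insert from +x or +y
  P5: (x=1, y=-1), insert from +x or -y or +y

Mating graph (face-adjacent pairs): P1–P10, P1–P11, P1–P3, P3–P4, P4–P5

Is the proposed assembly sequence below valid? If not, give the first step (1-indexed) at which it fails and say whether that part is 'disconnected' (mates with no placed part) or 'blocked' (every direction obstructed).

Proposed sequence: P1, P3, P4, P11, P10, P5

1. P1@(0, 1) [-x clear] — {P1}
2. P3@(0, 0) [-x clear] — {P1, P3}
3. P4@(1, 0) [+x clear] — {P1, P3, P4}
4. P11@(-1, 1) [-x clear] — {P1, P11, P3, P4}
5. P10@(0, 2) [-x clear] — {P1, P10, P11, P3, P4}
6. P5@(1, -1) [+x clear] — {P1, P10, P11, P3, P4, P5}

Valid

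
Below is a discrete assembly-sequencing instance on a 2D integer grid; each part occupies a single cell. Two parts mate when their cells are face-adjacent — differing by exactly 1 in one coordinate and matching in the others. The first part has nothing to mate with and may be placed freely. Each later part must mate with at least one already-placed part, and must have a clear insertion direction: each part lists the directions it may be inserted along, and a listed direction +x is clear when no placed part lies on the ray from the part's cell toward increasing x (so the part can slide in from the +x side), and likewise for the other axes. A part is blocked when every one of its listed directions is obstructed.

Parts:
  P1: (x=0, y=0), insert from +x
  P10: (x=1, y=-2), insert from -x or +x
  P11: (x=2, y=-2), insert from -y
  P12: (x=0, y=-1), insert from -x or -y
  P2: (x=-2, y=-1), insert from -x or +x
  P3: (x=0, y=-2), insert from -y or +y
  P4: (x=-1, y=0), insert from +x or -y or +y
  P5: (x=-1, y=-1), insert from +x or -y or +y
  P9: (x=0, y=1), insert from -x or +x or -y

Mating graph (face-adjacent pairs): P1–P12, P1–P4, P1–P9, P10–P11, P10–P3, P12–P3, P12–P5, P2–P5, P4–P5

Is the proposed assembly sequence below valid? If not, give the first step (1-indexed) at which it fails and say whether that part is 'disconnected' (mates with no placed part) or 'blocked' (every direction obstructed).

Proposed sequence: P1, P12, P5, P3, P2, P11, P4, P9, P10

Invalid at step 6 (disconnected)

1. P1@(0, 0) [+x clear] — {P1}
2. P12@(0, -1) [-x clear] — {P1, P12}
3. P5@(-1, -1) [-y clear] — {P1, P12, P5}
4. P3@(0, -2) [-y clear] — {P1, P12, P3, P5}
5. P2@(-2, -1) [-x clear] — {P1, P12, P2, P3, P5}
6. P11@(2, -2) — no placed neighbour ⇒ disconnected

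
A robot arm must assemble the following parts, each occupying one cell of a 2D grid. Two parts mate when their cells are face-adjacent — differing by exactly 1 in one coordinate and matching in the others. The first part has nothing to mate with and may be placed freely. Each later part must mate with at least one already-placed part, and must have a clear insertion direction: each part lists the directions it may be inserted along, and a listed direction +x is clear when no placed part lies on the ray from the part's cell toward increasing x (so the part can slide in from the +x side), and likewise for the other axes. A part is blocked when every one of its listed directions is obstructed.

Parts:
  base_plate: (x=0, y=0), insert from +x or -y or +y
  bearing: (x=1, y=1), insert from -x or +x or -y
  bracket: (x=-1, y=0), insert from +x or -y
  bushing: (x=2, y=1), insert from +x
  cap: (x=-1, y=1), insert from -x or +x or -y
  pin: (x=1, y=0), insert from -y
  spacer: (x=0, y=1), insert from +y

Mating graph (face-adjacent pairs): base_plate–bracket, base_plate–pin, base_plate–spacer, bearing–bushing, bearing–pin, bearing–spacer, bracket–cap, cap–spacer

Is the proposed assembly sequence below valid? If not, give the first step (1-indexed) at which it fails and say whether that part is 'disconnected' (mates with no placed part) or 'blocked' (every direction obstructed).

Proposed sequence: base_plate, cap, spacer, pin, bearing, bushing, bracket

1. base_plate@(0, 0) [+x clear] — {base_plate}
2. cap@(-1, 1) — no placed neighbour ⇒ disconnected

Invalid at step 2 (disconnected)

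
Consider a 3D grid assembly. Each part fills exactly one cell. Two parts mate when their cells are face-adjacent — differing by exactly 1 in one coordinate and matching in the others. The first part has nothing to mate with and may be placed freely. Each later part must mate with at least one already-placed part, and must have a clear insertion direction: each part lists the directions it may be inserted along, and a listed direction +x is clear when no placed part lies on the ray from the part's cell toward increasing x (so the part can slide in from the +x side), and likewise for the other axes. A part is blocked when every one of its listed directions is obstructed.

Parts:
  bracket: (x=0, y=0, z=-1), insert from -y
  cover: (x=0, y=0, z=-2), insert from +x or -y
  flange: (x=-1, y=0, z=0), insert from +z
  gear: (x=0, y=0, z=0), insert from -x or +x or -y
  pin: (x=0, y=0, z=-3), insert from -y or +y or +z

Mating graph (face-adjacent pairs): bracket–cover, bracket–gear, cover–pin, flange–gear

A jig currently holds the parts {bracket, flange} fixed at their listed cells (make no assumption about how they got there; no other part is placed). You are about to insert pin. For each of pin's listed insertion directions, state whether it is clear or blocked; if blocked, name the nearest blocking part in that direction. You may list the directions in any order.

+y: clear; +z: blocked by bracket; -y: clear

-y: ray from pin(0, 0, -3) has no placed part ⇒ clear
+y: ray from pin(0, 0, -3) has no placed part ⇒ clear
+z: nearest on ray is bracket@(0, 0, -1) ⇒ blocked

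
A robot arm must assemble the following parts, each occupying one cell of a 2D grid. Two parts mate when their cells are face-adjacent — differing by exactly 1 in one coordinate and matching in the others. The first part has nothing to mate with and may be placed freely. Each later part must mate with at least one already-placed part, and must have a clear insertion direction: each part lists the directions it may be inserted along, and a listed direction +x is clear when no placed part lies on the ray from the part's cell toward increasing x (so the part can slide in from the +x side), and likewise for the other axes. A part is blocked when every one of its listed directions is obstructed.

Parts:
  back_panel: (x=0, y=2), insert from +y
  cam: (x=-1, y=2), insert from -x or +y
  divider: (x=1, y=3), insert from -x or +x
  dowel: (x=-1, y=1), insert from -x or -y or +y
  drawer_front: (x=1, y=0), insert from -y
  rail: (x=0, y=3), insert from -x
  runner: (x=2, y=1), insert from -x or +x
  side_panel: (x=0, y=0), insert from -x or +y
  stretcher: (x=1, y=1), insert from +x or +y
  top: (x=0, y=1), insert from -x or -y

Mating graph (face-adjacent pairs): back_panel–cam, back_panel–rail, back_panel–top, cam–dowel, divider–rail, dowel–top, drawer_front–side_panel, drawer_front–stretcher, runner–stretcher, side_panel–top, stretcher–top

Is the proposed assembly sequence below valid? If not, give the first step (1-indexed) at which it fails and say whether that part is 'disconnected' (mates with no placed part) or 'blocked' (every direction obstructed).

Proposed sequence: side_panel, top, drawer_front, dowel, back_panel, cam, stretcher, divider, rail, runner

1. side_panel@(0, 0) [-x clear] — {side_panel}
2. top@(0, 1) [-x clear] — {side_panel, top}
3. drawer_front@(1, 0) [-y clear] — {drawer_front, side_panel, top}
4. dowel@(-1, 1) [-x clear] — {dowel, drawer_front, side_panel, top}
5. back_panel@(0, 2) [+y clear] — {back_panel, dowel, drawer_front, side_panel, top}
6. cam@(-1, 2) [-x clear] — {back_panel, cam, dowel, drawer_front, side_panel, top}
7. stretcher@(1, 1) [+x clear] — {back_panel, cam, dowel, drawer_front, side_panel, stretcher, top}
8. divider@(1, 3) — no placed neighbour ⇒ disconnected

Invalid at step 8 (disconnected)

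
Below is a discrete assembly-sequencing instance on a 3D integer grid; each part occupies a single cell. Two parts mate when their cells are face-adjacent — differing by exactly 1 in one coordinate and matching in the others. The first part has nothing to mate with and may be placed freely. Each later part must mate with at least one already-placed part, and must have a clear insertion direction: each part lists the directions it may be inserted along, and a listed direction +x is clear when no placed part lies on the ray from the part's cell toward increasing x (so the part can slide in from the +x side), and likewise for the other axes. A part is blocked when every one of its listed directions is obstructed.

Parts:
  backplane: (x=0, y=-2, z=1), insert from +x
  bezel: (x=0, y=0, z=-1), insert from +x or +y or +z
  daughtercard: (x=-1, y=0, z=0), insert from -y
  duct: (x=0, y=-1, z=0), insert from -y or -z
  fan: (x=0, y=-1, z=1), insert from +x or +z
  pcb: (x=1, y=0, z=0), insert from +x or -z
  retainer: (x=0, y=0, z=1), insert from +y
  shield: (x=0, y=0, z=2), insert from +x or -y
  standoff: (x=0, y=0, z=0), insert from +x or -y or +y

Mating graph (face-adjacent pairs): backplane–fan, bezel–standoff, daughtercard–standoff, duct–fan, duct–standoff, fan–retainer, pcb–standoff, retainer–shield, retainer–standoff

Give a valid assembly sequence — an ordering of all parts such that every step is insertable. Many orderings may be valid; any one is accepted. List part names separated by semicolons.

1. retainer@(0, 0, 1) [+y clear] — {retainer}
2. standoff@(0, 0, 0) [+x clear] — {retainer, standoff}
3. daughtercard@(-1, 0, 0) [-y clear] — {daughtercard, retainer, standoff}
4. fan@(0, -1, 1) [+x clear] — {daughtercard, fan, retainer, standoff}
5. backplane@(0, -2, 1) [+x clear] — {backplane, daughtercard, fan, retainer, standoff}
6. bezel@(0, 0, -1) [+x clear] — {backplane, bezel, daughtercard, fan, retainer, standoff}
7. shield@(0, 0, 2) [+x clear] — {backplane, bezel, daughtercard, fan, retainer, shield, standoff}
8. duct@(0, -1, 0) [-y clear] — {backplane, bezel, daughtercard, duct, fan, retainer, shield, standoff}
9. pcb@(1, 0, 0) [+x clear] — {backplane, bezel, daughtercard, duct, fan, pcb, retainer, shield, standoff}

retainer; standoff; daughtercard; fan; backplane; bezel; shield; duct; pcb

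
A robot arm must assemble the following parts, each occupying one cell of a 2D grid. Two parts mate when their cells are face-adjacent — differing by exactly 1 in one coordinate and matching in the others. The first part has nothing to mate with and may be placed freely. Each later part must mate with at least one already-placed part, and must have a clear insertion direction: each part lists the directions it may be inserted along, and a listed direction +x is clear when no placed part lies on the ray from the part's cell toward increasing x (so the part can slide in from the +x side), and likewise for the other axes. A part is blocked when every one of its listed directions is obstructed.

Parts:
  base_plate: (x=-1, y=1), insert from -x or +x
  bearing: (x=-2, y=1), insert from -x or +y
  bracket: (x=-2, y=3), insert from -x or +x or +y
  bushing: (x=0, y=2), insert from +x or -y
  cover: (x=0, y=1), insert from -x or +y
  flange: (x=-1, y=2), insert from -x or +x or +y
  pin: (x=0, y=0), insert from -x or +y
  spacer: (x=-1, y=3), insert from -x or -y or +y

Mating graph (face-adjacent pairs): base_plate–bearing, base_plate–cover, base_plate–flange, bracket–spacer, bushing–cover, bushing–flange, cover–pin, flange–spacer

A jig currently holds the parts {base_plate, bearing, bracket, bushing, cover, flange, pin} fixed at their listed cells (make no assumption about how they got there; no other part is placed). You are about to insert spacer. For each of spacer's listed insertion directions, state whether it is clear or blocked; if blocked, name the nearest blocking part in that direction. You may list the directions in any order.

-x: nearest on ray is bracket@(-2, 3) ⇒ blocked
-y: nearest on ray is flange@(-1, 2) ⇒ blocked
+y: ray from spacer(-1, 3) has no placed part ⇒ clear

+y: clear; -x: blocked by bracket; -y: blocked by flange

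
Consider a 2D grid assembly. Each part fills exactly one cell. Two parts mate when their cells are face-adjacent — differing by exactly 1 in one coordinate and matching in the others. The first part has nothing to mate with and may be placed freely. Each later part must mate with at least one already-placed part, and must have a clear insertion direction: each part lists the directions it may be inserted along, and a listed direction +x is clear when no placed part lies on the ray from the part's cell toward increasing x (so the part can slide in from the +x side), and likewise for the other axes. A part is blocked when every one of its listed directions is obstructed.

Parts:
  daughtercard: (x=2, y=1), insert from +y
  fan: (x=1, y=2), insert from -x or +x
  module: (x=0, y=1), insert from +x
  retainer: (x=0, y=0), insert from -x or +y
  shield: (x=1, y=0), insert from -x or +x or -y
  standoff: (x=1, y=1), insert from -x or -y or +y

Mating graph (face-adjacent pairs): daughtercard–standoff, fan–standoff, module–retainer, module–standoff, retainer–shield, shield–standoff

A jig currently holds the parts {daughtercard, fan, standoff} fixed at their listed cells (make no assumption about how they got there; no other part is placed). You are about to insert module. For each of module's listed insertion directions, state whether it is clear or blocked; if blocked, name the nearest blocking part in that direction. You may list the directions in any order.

+x: nearest on ray is standoff@(1, 1) ⇒ blocked

+x: blocked by standoff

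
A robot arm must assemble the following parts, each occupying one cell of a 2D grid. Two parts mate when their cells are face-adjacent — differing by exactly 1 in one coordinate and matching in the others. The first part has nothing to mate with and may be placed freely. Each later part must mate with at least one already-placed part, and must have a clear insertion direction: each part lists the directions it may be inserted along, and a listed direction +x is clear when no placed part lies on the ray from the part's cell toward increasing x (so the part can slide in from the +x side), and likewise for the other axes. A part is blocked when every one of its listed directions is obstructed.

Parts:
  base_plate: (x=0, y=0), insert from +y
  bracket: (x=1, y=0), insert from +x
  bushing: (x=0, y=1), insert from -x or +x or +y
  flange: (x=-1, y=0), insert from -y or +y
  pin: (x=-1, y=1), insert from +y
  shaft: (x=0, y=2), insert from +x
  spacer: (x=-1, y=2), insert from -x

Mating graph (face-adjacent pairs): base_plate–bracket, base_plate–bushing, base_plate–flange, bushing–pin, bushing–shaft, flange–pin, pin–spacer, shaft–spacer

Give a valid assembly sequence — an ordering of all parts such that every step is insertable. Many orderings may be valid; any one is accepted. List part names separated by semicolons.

1. pin@(-1, 1) [+y clear] — {pin}
2. flange@(-1, 0) [-y clear] — {flange, pin}
3. base_plate@(0, 0) [+y clear] — {base_plate, flange, pin}
4. bushing@(0, 1) [+x clear] — {base_plate, bushing, flange, pin}
5. shaft@(0, 2) [+x clear] — {base_plate, bushing, flange, pin, shaft}
6. bracket@(1, 0) [+x clear] — {base_plate, bracket, bushing, flange, pin, shaft}
7. spacer@(-1, 2) [-x clear] — {base_plate, bracket, bushing, flange, pin, shaft, spacer}

pin; flange; base_plate; bushing; shaft; bracket; spacer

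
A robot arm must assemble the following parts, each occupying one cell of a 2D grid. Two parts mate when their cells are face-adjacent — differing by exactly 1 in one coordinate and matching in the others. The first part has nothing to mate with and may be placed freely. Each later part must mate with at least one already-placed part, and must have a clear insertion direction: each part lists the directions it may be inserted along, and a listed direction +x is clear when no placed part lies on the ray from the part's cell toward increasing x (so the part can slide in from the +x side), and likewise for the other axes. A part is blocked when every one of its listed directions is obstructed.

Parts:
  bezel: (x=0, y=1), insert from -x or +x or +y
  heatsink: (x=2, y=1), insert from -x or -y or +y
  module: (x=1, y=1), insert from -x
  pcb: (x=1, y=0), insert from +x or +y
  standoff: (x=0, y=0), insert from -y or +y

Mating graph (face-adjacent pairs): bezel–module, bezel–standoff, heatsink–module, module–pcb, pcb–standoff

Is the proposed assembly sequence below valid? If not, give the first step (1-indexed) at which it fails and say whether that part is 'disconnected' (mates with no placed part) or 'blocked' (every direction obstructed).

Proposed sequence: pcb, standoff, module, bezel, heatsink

Valid

1. pcb@(1, 0) [+x clear] — {pcb}
2. standoff@(0, 0) [-y clear] — {pcb, standoff}
3. module@(1, 1) [-x clear] — {module, pcb, standoff}
4. bezel@(0, 1) [-x clear] — {bezel, module, pcb, standoff}
5. heatsink@(2, 1) [-y clear] — {bezel, heatsink, module, pcb, standoff}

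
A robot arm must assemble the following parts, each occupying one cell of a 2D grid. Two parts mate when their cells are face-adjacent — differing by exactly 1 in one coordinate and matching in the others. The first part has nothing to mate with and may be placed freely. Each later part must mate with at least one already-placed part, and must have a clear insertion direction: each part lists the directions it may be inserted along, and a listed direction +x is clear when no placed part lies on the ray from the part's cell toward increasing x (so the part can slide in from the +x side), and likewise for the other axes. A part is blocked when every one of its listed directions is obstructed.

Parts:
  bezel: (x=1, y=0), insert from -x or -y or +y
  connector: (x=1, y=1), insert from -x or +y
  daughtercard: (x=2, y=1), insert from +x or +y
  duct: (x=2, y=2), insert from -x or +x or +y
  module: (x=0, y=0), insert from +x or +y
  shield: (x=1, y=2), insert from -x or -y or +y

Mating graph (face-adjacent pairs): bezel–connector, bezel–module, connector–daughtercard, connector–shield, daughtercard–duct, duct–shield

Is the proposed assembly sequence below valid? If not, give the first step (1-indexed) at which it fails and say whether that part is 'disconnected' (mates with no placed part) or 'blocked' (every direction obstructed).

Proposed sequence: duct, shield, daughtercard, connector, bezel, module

1. duct@(2, 2) [-x clear] — {duct}
2. shield@(1, 2) [-x clear] — {duct, shield}
3. daughtercard@(2, 1) [+x clear] — {daughtercard, duct, shield}
4. connector@(1, 1) [-x clear] — {connector, daughtercard, duct, shield}
5. bezel@(1, 0) [-x clear] — {bezel, connector, daughtercard, duct, shield}
6. module@(0, 0) [+y clear] — {bezel, connector, daughtercard, duct, module, shield}

Valid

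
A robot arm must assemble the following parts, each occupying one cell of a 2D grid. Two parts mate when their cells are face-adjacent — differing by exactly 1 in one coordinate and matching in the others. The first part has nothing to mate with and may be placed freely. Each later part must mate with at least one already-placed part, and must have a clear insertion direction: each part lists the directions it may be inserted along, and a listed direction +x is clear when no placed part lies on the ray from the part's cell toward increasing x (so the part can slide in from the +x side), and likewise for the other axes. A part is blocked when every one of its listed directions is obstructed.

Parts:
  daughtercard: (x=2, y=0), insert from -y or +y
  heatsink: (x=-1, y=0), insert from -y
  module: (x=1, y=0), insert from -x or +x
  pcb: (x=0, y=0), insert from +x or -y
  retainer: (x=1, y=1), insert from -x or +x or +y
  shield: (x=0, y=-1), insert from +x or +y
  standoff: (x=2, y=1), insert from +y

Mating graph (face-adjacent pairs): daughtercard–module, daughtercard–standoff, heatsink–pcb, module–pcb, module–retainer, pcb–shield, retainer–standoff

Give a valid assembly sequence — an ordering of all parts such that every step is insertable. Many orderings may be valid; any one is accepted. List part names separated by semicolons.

1. retainer@(1, 1) [-x clear] — {retainer}
2. standoff@(2, 1) [+y clear] — {retainer, standoff}
3. daughtercard@(2, 0) [-y clear] — {daughtercard, retainer, standoff}
4. module@(1, 0) [-x clear] — {daughtercard, module, retainer, standoff}
5. pcb@(0, 0) [-y clear] — {daughtercard, module, pcb, retainer, standoff}
6. heatsink@(-1, 0) [-y clear] — {daughtercard, heatsink, module, pcb, retainer, standoff}
7. shield@(0, -1) [+x clear] — {daughtercard, heatsink, module, pcb, retainer, shield, standoff}

retainer; standoff; daughtercard; module; pcb; heatsink; shield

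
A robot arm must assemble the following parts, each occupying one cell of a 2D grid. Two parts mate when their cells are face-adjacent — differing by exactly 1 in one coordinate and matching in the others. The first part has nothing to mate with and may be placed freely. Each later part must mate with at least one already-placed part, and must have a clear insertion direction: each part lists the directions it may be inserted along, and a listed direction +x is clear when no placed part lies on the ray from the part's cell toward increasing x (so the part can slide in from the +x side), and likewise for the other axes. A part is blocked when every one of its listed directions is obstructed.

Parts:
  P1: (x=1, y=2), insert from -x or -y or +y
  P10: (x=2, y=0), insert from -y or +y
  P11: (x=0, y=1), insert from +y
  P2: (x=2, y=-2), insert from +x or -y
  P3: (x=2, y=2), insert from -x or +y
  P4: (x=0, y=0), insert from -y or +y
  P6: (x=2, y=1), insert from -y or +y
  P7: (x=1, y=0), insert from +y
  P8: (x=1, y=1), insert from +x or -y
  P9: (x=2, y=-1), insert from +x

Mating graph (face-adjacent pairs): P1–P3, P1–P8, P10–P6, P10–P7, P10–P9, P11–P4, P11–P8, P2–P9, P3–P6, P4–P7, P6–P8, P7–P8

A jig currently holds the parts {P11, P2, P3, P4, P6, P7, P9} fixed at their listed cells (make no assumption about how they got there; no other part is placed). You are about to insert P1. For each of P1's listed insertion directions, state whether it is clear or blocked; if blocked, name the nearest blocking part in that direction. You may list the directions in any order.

-x: ray from P1(1, 2) has no placed part ⇒ clear
-y: nearest on ray is P7@(1, 0) ⇒ blocked
+y: ray from P1(1, 2) has no placed part ⇒ clear

+y: clear; -x: clear; -y: blocked by P7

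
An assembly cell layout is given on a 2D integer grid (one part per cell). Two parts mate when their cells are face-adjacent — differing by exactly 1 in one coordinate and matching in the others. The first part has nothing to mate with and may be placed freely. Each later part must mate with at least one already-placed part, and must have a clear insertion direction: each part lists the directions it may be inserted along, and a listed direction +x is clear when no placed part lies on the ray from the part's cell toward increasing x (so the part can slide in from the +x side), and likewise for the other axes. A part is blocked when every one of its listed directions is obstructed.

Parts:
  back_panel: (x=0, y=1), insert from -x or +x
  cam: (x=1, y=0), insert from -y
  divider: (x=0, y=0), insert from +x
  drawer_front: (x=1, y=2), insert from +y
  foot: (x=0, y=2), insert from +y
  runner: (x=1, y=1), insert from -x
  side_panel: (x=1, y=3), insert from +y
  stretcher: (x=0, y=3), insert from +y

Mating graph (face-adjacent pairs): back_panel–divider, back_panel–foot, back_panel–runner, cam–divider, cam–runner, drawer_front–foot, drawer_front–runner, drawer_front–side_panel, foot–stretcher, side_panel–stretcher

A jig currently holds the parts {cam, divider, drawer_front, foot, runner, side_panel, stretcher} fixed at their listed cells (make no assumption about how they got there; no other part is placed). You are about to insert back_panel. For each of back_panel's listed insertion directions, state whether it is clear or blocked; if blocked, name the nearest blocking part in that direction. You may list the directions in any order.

+x: blocked by runner; -x: clear

-x: ray from back_panel(0, 1) has no placed part ⇒ clear
+x: nearest on ray is runner@(1, 1) ⇒ blocked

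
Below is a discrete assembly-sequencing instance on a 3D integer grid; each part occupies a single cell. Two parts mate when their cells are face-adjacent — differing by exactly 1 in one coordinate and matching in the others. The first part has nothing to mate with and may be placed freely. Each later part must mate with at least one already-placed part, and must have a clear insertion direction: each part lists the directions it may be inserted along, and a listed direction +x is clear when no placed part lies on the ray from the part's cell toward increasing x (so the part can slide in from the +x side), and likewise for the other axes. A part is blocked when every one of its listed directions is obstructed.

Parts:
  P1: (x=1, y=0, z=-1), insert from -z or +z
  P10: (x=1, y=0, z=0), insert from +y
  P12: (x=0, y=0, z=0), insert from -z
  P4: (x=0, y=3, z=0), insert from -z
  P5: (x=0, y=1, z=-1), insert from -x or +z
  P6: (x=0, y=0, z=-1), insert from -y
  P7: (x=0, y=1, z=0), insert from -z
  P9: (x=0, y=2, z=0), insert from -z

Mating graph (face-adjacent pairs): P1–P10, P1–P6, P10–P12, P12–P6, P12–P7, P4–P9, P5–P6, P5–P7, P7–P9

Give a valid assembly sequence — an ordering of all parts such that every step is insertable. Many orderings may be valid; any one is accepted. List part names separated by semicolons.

1. P7@(0, 1, 0) [-z clear] — {P7}
2. P12@(0, 0, 0) [-z clear] — {P12, P7}
3. P6@(0, 0, -1) [-y clear] — {P12, P6, P7}
4. P10@(1, 0, 0) [+y clear] — {P10, P12, P6, P7}
5. P5@(0, 1, -1) [-x clear] — {P10, P12, P5, P6, P7}
6. P1@(1, 0, -1) [-z clear] — {P1, P10, P12, P5, P6, P7}
7. P9@(0, 2, 0) [-z clear] — {P1, P10, P12, P5, P6, P7, P9}
8. P4@(0, 3, 0) [-z clear] — {P1, P10, P12, P4, P5, P6, P7, P9}

P7; P12; P6; P10; P5; P1; P9; P4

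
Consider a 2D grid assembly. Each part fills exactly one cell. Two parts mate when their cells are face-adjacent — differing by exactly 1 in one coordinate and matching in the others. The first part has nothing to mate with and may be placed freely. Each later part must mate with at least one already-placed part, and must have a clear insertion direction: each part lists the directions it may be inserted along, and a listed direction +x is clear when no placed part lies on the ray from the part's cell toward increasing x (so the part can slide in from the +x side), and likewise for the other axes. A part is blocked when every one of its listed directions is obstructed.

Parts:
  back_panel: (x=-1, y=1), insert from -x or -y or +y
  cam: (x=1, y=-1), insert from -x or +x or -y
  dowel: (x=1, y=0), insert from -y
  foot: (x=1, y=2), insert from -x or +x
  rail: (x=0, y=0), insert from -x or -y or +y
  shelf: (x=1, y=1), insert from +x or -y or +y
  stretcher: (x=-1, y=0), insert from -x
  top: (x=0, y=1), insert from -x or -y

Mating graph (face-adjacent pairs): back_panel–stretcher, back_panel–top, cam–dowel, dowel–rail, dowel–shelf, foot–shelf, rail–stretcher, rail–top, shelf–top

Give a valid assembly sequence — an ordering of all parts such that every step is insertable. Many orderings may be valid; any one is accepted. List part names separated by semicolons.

stretcher; rail; dowel; shelf; foot; cam; top; back_panel

1. stretcher@(-1, 0) [-x clear] — {stretcher}
2. rail@(0, 0) [-y clear] — {rail, stretcher}
3. dowel@(1, 0) [-y clear] — {dowel, rail, stretcher}
4. shelf@(1, 1) [+x clear] — {dowel, rail, shelf, stretcher}
5. foot@(1, 2) [-x clear] — {dowel, foot, rail, shelf, stretcher}
6. cam@(1, -1) [-x clear] — {cam, dowel, foot, rail, shelf, stretcher}
7. top@(0, 1) [-x clear] — {cam, dowel, foot, rail, shelf, stretcher, top}
8. back_panel@(-1, 1) [-x clear] — {back_panel, cam, dowel, foot, rail, shelf, stretcher, top}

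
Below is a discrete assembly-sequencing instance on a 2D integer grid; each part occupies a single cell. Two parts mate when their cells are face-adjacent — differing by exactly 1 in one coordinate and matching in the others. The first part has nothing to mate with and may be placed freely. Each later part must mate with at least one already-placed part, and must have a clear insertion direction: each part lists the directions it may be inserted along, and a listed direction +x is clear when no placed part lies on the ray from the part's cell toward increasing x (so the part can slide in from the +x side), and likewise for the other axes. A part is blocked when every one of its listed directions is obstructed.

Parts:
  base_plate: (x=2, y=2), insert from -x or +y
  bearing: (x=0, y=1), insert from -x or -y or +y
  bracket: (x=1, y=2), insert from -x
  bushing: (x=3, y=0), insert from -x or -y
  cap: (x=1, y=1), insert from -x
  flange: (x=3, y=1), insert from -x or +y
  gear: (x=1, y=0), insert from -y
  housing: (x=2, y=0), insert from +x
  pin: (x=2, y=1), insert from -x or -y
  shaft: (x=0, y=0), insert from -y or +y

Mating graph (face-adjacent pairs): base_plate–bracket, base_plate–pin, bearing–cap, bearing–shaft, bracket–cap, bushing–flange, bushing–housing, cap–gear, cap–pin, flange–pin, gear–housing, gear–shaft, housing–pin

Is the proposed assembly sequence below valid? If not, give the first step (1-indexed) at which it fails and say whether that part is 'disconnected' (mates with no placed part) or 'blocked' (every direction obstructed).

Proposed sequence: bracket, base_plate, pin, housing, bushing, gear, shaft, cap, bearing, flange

1. bracket@(1, 2) [-x clear] — {bracket}
2. base_plate@(2, 2) [+y clear] — {base_plate, bracket}
3. pin@(2, 1) [-x clear] — {base_plate, bracket, pin}
4. housing@(2, 0) [+x clear] — {base_plate, bracket, housing, pin}
5. bushing@(3, 0) [-y clear] — {base_plate, bracket, bushing, housing, pin}
6. gear@(1, 0) [-y clear] — {base_plate, bracket, bushing, gear, housing, pin}
7. shaft@(0, 0) [-y clear] — {base_plate, bracket, bushing, gear, housing, pin, shaft}
8. cap@(1, 1) [-x clear] — {base_plate, bracket, bushing, cap, gear, housing, pin, shaft}
9. bearing@(0, 1) [-x clear] — {base_plate, bearing, bracket, bushing, cap, gear, housing, pin, shaft}
10. flange@(3, 1) [+y clear] — {base_plate, bearing, bracket, bushing, cap, flange, gear, housing, pin, shaft}

Valid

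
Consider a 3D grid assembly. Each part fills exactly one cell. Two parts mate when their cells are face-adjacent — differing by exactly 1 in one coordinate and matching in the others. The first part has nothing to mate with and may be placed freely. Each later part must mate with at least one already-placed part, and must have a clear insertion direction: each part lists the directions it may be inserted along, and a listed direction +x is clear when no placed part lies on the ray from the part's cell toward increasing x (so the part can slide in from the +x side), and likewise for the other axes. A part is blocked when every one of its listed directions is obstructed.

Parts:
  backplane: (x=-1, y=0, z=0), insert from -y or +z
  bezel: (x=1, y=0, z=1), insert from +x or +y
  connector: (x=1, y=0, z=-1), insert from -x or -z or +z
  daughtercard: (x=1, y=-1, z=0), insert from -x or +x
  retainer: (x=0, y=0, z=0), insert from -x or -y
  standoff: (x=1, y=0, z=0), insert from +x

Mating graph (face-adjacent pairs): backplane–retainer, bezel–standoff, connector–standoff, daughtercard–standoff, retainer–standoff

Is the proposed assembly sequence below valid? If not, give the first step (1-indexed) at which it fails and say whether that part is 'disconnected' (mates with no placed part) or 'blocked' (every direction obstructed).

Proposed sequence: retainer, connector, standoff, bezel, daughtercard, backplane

1. retainer@(0, 0, 0) [-x clear] — {retainer}
2. connector@(1, 0, -1) — no placed neighbour ⇒ disconnected

Invalid at step 2 (disconnected)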